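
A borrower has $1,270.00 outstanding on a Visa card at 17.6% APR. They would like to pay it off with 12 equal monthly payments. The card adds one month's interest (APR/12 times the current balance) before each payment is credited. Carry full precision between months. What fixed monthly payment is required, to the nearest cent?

Monthly rate r = 17.6%/12 = 1.46667% = 0.0146667.
Level-payment amortization: P = B₀·r / (1 − (1+r)^(−n)) = 1270.00·0.0146667 / (1 − 1.01467^(−12)).
Denominator 1 − (1+r)^(−12) = 0.160309423.
P = 18.6267 / 0.160309423 ≈ 116.19.

$116.19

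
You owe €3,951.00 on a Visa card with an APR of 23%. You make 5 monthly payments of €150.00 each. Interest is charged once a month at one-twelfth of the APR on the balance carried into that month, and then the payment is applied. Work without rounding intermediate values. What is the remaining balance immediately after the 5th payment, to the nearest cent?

Monthly rate r = 23%/12 = 1.91667% = 0.0191667.
Each month: B ← B·(1+r) − €150.00.
Month 1: interest €75.73; balance after payment €3,876.73.
Month 2: interest €74.30; balance after payment €3,801.03.
Month 3: interest €72.85; balance after payment €3,723.88.
Month 4: interest €71.37; balance after payment €3,645.26.
Month 5: interest €69.87; balance after payment €3,565.13.

€3,565.13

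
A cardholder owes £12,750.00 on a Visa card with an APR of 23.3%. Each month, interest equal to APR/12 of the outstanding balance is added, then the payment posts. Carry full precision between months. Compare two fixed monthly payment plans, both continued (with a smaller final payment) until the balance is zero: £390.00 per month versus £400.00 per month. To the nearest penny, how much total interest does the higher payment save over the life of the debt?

Monthly rate r = 23.3%/12 = 1.94167% = 0.0194167.
At £390.00/mo: n = ⌈−ln(1 − rB₀/P)/ln(1+r)⌉ = 53 payments (last £147.99); total interest = total paid − £12,750.00 = £7,677.99.
At £400.00/mo: 51 payments (last £66.71); total interest £7,316.71.
Interest saved = £7,677.99 − £7,316.71 = £361.28.

£361.28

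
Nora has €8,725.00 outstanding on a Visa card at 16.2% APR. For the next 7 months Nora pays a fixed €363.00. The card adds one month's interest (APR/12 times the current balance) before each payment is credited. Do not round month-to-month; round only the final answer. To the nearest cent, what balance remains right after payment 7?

€6,937.41

Monthly rate r = 16.2%/12 = 1.35% = 0.0135.
Each month: B ← B·(1+r) − €363.00.
Month 1: interest €117.79; balance after payment €8,479.79.
Month 2: interest €114.48; balance after payment €8,231.26.
Month 3: interest €111.12; balance after payment €7,979.39.
Month 4: interest €107.72; balance after payment €7,724.11.
Month 5: interest €104.28; balance after payment €7,465.38.
Month 6: interest €100.78; balance after payment €7,203.17.
Month 7: interest €97.24; balance after payment €6,937.41.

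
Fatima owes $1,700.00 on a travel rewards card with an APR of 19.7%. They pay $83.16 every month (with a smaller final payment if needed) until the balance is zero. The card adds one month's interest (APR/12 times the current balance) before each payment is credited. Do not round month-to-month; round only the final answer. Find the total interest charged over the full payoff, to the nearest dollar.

Monthly rate r = 19.7%/12 = 1.64167% = 0.0164167.
Payoff takes n = ⌈−ln(1 − rB₀/P)/ln(1+r)⌉ = ⌈25.110⌉ = 26 payments; the last is $9.18.
Total paid = 25·$83.16 + $9.18 = $2,088.18.
Total interest = total paid − principal = $2,088.18 − $1,700.00 = $388.18.

$388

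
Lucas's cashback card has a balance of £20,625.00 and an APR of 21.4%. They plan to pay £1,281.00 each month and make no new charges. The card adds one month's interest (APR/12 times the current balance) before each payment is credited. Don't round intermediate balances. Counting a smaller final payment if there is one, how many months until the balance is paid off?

20 months

Monthly rate r = 21.4%/12 = 1.78333% = 0.0178333.
Recurrence: B ← B·(1+r) − £1,281.00.
Month 1: interest £367.81; balance after payment £19,711.81.
Month 2: interest £351.53; balance after payment £18,782.34.
Closed form: n = −ln(1 − rB₀/P)/ln(1+r) = −ln(0.71287)/ln(1.01783) ≈ 19.148, so the balance reaches zero during payment 20.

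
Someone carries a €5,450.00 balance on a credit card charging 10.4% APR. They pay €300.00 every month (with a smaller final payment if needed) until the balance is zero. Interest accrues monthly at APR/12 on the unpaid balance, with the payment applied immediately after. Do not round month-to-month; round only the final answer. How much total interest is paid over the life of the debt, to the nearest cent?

€505.98

Monthly rate r = 10.4%/12 = 0.866667% = 0.00866667.
Payoff takes n = ⌈−ln(1 − rB₀/P)/ln(1+r)⌉ = ⌈19.853⌉ = 20 payments; the last is €255.98.
Total paid = 19·€300.00 + €255.98 = €5,955.98.
Total interest = total paid − principal = €5,955.98 − €5,450.00 = €505.98.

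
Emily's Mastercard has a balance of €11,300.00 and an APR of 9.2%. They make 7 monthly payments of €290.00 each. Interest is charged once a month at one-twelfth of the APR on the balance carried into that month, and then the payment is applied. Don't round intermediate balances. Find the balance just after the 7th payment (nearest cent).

€9,843.27

Monthly rate r = 9.2%/12 = 0.766667% = 0.00766667.
Each month: B ← B·(1+r) − €290.00.
Month 1: interest €86.63; balance after payment €11,096.63.
Month 2: interest €85.07; balance after payment €10,891.71.
Month 3: interest €83.50; balance after payment €10,685.21.
Month 4: interest €81.92; balance after payment €10,477.13.
Month 5: interest €80.32; balance after payment €10,267.46.
Month 6: interest €78.72; balance after payment €10,056.17.
Month 7: interest €77.10; balance after payment €9,843.27.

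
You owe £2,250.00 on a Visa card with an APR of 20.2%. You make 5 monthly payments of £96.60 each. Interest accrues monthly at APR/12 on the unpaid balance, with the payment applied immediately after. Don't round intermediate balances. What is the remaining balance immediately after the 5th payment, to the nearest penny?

Monthly rate r = 20.2%/12 = 1.68333% = 0.0168333.
Each month: B ← B·(1+r) − £96.60.
Month 1: interest £37.88; balance after payment £2,191.28.
Month 2: interest £36.89; balance after payment £2,131.56.
Month 3: interest £35.88; balance after payment £2,070.84.
Month 4: interest £34.86; balance after payment £2,009.10.
Month 5: interest £33.82; balance after payment £1,946.32.

£1,946.32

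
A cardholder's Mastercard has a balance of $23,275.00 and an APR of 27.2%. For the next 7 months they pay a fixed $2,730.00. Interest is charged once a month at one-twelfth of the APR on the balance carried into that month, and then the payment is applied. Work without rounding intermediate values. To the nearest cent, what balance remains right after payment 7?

Monthly rate r = 27.2%/12 = 2.26667% = 0.0226667.
Each month: B ← B·(1+r) − $2,730.00.
Month 1: interest $527.57; balance after payment $21,072.57.
Month 2: interest $477.64; balance after payment $18,820.21.
Month 3: interest $426.59; balance after payment $16,516.80.
Month 4: interest $374.38; balance after payment $14,161.18.
Month 5: interest $320.99; balance after payment $11,752.17.
Month 6: interest $266.38; balance after payment $9,288.55.
Month 7: interest $210.54; balance after payment $6,769.09.

$6,769.09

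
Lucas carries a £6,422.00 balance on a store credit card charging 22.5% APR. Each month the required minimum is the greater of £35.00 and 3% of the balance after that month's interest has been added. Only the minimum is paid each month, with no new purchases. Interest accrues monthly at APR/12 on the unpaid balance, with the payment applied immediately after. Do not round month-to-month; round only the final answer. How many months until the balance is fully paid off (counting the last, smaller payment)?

Monthly rate r = 22.5%/12 = 1.875% = 0.01875.
While 3% of the post-interest balance exceeds £35.00, each month B ← (B·(1+r))·(1 − 0.03), i.e. B shrinks by the factor (1+r)·0.97 = 0.98819.
This holds for months 1–146. Entering month 147 the balance is £1,132.96; 3% of the post-interest balance is now below £35.00, so the flat £35.00 minimum applies from here.
From month 147 a fixed £35.00 at rate r clears £1,132.96 in 51 more payments. Total: 146 + 51 = 197 months.

197 months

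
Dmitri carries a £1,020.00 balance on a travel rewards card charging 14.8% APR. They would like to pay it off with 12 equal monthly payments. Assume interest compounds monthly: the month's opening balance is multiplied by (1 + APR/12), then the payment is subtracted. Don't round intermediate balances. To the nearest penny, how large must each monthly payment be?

Monthly rate r = 14.8%/12 = 1.23333% = 0.0123333.
Level-payment amortization: P = B₀·r / (1 − (1+r)^(−n)) = 1020.00·0.0123333 / (1 − 1.01233^(−12)).
Denominator 1 − (1+r)^(−12) = 0.136787832.
P = 12.58 / 0.136787832 ≈ 91.97.

£91.97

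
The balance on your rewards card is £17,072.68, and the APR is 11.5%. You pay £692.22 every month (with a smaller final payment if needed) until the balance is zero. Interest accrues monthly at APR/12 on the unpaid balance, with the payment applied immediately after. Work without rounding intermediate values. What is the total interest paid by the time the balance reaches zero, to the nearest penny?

£2,499.07

Monthly rate r = 11.5%/12 = 0.958333% = 0.00958333.
Payoff takes n = ⌈−ln(1 − rB₀/P)/ln(1+r)⌉ = ⌈28.273⌉ = 29 payments; the last is £189.59.
Total paid = 28·£692.22 + £189.59 = £19,571.75.
Total interest = total paid − principal = £19,571.75 − £17,072.68 = £2,499.07.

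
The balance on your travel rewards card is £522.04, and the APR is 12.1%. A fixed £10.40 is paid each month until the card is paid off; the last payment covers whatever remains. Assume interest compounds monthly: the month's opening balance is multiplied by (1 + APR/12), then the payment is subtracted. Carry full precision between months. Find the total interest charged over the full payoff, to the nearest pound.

Monthly rate r = 12.1%/12 = 1.00833% = 0.0100833.
Payoff takes n = ⌈−ln(1 − rB₀/P)/ln(1+r)⌉ = ⌈70.320⌉ = 71 payments; the last is £3.34.
Total paid = 70·£10.40 + £3.34 = £731.34.
Total interest = total paid − principal = £731.34 − £522.04 = £209.30.

£209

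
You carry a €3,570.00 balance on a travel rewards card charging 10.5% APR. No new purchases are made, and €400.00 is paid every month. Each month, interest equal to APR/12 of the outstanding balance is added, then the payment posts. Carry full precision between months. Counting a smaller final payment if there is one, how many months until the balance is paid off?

Monthly rate r = 10.5%/12 = 0.875% = 0.00875.
Recurrence: B ← B·(1+r) − €400.00.
Month 1: interest €31.24; balance after payment €3,201.24.
Month 2: interest €28.01; balance after payment €2,829.25.
Closed form: n = −ln(1 − rB₀/P)/ln(1+r) = −ln(0.92191)/ln(1.00875) ≈ 9.333, so the balance reaches zero during payment 10.

10 months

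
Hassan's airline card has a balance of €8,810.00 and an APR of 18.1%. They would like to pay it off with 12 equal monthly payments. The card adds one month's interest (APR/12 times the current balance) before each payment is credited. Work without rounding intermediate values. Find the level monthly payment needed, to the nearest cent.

Monthly rate r = 18.1%/12 = 1.50833% = 0.0150833.
Level-payment amortization: P = B₀·r / (1 − (1+r)^(−n)) = 8810.00·0.0150833 / (1 − 1.01508^(−12)).
Denominator 1 − (1+r)^(−12) = 0.164436166.
P = 132.884 / 0.164436166 ≈ 808.12.

€808.12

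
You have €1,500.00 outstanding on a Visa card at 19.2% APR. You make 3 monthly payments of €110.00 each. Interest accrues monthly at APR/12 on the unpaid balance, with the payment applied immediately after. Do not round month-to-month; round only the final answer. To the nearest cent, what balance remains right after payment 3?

Monthly rate r = 19.2%/12 = 1.6% = 0.016.
Each month: B ← B·(1+r) − €110.00.
Month 1: interest €24.00; balance after payment €1,414.00.
Month 2: interest €22.62; balance after payment €1,326.62.
Month 3: interest €21.23; balance after payment €1,237.85.

€1,237.85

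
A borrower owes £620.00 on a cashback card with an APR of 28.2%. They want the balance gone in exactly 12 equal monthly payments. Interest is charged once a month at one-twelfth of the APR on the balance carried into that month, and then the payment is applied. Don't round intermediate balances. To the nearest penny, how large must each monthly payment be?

£59.89

Monthly rate r = 28.2%/12 = 2.35% = 0.0235.
Level-payment amortization: P = B₀·r / (1 − (1+r)^(−n)) = 620.00·0.0235 / (1 − 1.0235^(−12)).
Denominator 1 − (1+r)^(−12) = 0.243261489.
P = 14.57 / 0.243261489 ≈ 59.89.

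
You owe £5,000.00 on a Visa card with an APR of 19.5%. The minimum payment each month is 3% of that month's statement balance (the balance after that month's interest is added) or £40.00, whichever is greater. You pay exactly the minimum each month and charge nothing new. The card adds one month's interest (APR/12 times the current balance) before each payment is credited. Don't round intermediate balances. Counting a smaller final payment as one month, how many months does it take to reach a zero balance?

141 months

Monthly rate r = 19.5%/12 = 1.625% = 0.01625.
While 3% of the post-interest balance exceeds £40.00, each month B ← (B·(1+r))·(1 − 0.03), i.e. B shrinks by the factor (1+r)·0.97 = 0.98576.
This holds for months 1–94. Entering month 95 the balance is £1,298.87; 3% of the post-interest balance is now below £40.00, so the flat £40.00 minimum applies from here.
From month 95 a fixed £40.00 at rate r clears £1,298.87 in 47 more payments. Total: 94 + 47 = 141 months.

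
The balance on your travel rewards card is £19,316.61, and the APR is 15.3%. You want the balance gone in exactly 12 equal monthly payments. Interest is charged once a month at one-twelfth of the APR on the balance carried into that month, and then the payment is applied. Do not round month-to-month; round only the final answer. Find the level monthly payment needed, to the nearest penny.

£1,746.22

Monthly rate r = 15.3%/12 = 1.275% = 0.01275.
Level-payment amortization: P = B₀·r / (1 − (1+r)^(−n)) = 19316.61·0.01275 / (1 − 1.01275^(−12)).
Denominator 1 − (1+r)^(−12) = 0.141039926.
P = 246.287 / 0.141039926 ≈ 1746.22.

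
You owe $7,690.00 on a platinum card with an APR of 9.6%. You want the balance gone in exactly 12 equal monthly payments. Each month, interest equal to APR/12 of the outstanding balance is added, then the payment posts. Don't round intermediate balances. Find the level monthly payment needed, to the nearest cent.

$674.64

Monthly rate r = 9.6%/12 = 0.8% = 0.008.
Level-payment amortization: P = B₀·r / (1 − (1+r)^(−n)) = 7690.00·0.008 / (1 − 1.008^(−12)).
Denominator 1 − (1+r)^(−12) = 0.0911889169.
P = 61.52 / 0.0911889169 ≈ 674.64.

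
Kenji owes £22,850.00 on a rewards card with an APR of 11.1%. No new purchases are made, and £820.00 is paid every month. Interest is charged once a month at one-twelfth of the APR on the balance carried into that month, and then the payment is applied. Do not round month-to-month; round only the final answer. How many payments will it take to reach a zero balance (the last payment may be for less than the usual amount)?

Monthly rate r = 11.1%/12 = 0.925% = 0.00925.
Recurrence: B ← B·(1+r) − £820.00.
Month 1: interest £211.36; balance after payment £22,241.36.
Month 2: interest £205.73; balance after payment £21,627.10.
Closed form: n = −ln(1 − rB₀/P)/ln(1+r) = −ln(0.74224)/ln(1.00925) ≈ 32.374, so the balance reaches zero during payment 33.

33 months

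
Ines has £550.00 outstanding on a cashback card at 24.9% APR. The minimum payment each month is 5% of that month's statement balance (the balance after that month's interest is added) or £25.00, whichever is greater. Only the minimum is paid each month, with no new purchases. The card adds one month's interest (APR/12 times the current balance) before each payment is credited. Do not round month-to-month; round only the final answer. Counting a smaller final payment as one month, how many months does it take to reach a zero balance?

Monthly rate r = 24.9%/12 = 2.075% = 0.02075.
While 5% of the post-interest balance exceeds £25.00, each month B ← (B·(1+r))·(1 − 0.05), i.e. B shrinks by the factor (1+r)·0.95 = 0.96971.
This holds for months 1–4. Entering month 5 the balance is £486.33; 5% of the post-interest balance is now below £25.00, so the flat £25.00 minimum applies from here.
From month 5 a fixed £25.00 at rate r clears £486.33 in 26 more payments. Total: 4 + 26 = 30 months.

30 months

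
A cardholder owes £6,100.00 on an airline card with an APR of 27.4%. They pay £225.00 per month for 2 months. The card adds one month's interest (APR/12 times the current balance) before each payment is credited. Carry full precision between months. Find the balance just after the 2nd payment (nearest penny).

£5,926.61

Monthly rate r = 27.4%/12 = 2.28333% = 0.0228333.
Each month: B ← B·(1+r) − £225.00.
Month 1: interest £139.28; balance after payment £6,014.28.
Month 2: interest £137.33; balance after payment £5,926.61.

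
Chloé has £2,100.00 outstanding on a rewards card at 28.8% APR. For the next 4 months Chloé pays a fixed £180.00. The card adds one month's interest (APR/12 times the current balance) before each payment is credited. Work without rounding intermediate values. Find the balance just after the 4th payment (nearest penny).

£1,562.64

Monthly rate r = 28.8%/12 = 2.4% = 0.024.
Each month: B ← B·(1+r) − £180.00.
Month 1: interest £50.40; balance after payment £1,970.40.
Month 2: interest £47.29; balance after payment £1,837.69.
Month 3: interest £44.10; balance after payment £1,701.79.
Month 4: interest £40.84; balance after payment £1,562.64.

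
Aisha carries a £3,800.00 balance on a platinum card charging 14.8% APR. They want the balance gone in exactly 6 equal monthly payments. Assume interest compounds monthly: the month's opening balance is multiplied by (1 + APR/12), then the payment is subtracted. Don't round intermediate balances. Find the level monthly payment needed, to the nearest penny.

£660.95

Monthly rate r = 14.8%/12 = 1.23333% = 0.0123333.
Level-payment amortization: P = B₀·r / (1 − (1+r)^(−n)) = 3800.00·0.0123333 / (1 − 1.01233^(−6)).
Denominator 1 − (1+r)^(−6) = 0.0709078797.
P = 46.8667 / 0.0709078797 ≈ 660.95.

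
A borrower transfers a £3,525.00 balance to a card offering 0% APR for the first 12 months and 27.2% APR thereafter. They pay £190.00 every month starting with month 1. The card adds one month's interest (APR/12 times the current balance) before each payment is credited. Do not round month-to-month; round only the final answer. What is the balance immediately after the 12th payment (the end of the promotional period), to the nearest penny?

£1,245.00

Promo months 1–12 at r₀ = 0%/12 = 0; months 13+ at r₁ = 27.2%/12 = 0.0226667.
After month 12 (no interest yet): B = £3,525.00 − 12·£190.00 = £1,245.00.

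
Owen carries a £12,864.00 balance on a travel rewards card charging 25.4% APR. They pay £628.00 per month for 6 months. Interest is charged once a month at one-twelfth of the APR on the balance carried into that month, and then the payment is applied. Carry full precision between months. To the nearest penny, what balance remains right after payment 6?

£10,613.55

Monthly rate r = 25.4%/12 = 2.11667% = 0.0211667.
Each month: B ← B·(1+r) − £628.00.
Month 1: interest £272.29; balance after payment £12,508.29.
Month 2: interest £264.76; balance after payment £12,145.05.
Month 3: interest £257.07; balance after payment £11,774.12.
Month 4: interest £249.22; balance after payment £11,395.34.
Month 5: interest £241.20; balance after payment £11,008.54.
Month 6: interest £233.01; balance after payment £10,613.55.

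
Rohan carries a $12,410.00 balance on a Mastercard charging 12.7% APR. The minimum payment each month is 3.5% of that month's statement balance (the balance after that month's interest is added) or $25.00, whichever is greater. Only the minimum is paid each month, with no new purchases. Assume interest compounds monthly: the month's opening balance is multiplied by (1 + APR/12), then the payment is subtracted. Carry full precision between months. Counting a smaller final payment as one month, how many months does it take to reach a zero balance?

Monthly rate r = 12.7%/12 = 1.05833% = 0.0105833.
While 3.5% of the post-interest balance exceeds $25.00, each month B ← (B·(1+r))·(1 − 0.035), i.e. B shrinks by the factor (1+r)·0.965 = 0.97521.
This holds for months 1–115. Entering month 116 the balance is $692.16; 3.5% of the post-interest balance is now below $25.00, so the flat $25.00 minimum applies from here.
From month 116 a fixed $25.00 at rate r clears $692.16 in 33 more payments. Total: 115 + 33 = 148 months.

148 months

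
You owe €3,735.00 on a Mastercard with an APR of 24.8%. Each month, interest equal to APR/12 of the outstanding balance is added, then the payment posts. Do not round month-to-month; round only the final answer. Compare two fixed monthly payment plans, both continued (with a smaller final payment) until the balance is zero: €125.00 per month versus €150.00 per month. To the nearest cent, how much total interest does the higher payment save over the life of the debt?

Monthly rate r = 24.8%/12 = 2.06667% = 0.0206667.
At €125.00/mo: n = ⌈−ln(1 − rB₀/P)/ln(1+r)⌉ = 47 payments (last €122.86); total interest = total paid − €3,735.00 = €2,137.86.
At €150.00/mo: 36 payments (last €50.36); total interest €1,565.36.
Interest saved = €2,137.86 − €1,565.36 = €572.50.

€572.50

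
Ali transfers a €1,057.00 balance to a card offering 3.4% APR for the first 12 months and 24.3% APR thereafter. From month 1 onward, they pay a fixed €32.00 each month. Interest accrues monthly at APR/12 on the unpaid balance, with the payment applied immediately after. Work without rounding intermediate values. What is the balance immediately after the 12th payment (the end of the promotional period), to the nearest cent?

Promo months 1–12 at r₀ = 3.4%/12 = 0.00283333; months 13+ at r₁ = 24.3%/12 = 0.02025.
After month 12: iterate B ← B·(1+r₀) − €32.00 for 12 months → €703.46.

€703.46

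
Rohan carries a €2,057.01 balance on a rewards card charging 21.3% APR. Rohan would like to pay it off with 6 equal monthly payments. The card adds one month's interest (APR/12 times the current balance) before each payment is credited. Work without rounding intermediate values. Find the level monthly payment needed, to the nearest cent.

Monthly rate r = 21.3%/12 = 1.775% = 0.01775.
Level-payment amortization: P = B₀·r / (1 − (1+r)^(−n)) = 2057.01·0.01775 / (1 − 1.01775^(−6)).
Denominator 1 − (1+r)^(−6) = 0.100184782.
P = 36.5119 / 0.100184782 ≈ 364.45.

€364.45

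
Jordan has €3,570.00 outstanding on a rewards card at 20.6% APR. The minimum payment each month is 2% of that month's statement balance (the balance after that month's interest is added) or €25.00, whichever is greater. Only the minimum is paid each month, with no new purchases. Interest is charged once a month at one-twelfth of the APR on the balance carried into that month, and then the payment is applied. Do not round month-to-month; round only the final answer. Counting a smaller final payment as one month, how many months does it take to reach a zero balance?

445 months

Monthly rate r = 20.6%/12 = 1.71667% = 0.0171667.
While 2% of the post-interest balance exceeds €25.00, each month B ← (B·(1+r))·(1 − 0.02), i.e. B shrinks by the factor (1+r)·0.98 = 0.99682.
This holds for months 1–336. Entering month 337 the balance is €1,225.69; 2% of the post-interest balance is now below €25.00, so the flat €25.00 minimum applies from here.
From month 337 a fixed €25.00 at rate r clears €1,225.69 in 109 more payments. Total: 336 + 109 = 445 months.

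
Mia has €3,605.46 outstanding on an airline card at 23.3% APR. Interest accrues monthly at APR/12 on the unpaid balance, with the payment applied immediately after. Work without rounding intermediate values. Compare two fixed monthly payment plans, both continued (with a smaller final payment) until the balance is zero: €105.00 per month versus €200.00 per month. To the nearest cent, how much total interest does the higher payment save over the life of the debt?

€1,518.41

Monthly rate r = 23.3%/12 = 1.94167% = 0.0194167.
At €105.00/mo: n = ⌈−ln(1 − rB₀/P)/ln(1+r)⌉ = 58 payments (last €14.54); total interest = total paid − €3,605.46 = €2,394.08.
At €200.00/mo: 23 payments (last €81.13); total interest €875.67.
Interest saved = €2,394.08 − €875.67 = €1,518.41.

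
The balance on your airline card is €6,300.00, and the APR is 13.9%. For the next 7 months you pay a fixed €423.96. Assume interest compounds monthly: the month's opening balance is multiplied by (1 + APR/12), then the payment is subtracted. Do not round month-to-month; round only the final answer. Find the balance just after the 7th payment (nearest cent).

Monthly rate r = 13.9%/12 = 1.15833% = 0.0115833.
Each month: B ← B·(1+r) − €423.96.
Month 1: interest €72.98; balance after payment €5,949.02.
Month 2: interest €68.91; balance after payment €5,593.96.
Month 3: interest €64.80; balance after payment €5,234.80.
Month 4: interest €60.64; balance after payment €4,871.48.
Month 5: interest €56.43; balance after payment €4,503.95.
Month 6: interest €52.17; balance after payment €4,132.16.
Month 7: interest €47.86; balance after payment €3,756.06.

€3,756.06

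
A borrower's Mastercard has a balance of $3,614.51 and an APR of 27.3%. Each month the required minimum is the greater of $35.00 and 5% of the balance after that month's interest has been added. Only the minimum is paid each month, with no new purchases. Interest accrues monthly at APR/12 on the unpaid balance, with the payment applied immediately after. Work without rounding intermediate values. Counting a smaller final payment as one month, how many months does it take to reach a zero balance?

84 months

Monthly rate r = 27.3%/12 = 2.275% = 0.02275.
While 5% of the post-interest balance exceeds $35.00, each month B ← (B·(1+r))·(1 − 0.05), i.e. B shrinks by the factor (1+r)·0.95 = 0.97161.
This holds for months 1–58. Entering month 59 the balance is $680.22; 5% of the post-interest balance is now below $35.00, so the flat $35.00 minimum applies from here.
From month 59 a fixed $35.00 at rate r clears $680.22 in 26 more payments. Total: 58 + 26 = 84 months.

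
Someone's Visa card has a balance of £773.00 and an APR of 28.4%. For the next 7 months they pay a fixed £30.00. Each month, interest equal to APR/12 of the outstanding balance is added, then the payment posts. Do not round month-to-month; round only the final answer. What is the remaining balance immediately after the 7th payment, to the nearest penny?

£685.01

Monthly rate r = 28.4%/12 = 2.36667% = 0.0236667.
Each month: B ← B·(1+r) − £30.00.
Month 1: interest £18.29; balance after payment £761.29.
Month 2: interest £18.02; balance after payment £749.31.
Month 3: interest £17.73; balance after payment £737.05.
Month 4: interest £17.44; balance after payment £724.49.
Month 5: interest £17.15; balance after payment £711.63.
Month 6: interest £16.84; balance after payment £698.48.
Month 7: interest £16.53; balance after payment £685.01.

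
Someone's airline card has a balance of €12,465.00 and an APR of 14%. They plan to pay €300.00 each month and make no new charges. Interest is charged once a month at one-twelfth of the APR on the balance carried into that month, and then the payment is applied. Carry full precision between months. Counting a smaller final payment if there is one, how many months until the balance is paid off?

58 months

Monthly rate r = 14%/12 = 1.16667% = 0.0116667.
Recurrence: B ← B·(1+r) − €300.00.
Month 1: interest €145.43; balance after payment €12,310.42.
Month 2: interest €143.62; balance after payment €12,154.05.
Closed form: n = −ln(1 − rB₀/P)/ln(1+r) = −ln(0.51525)/ln(1.01167) ≈ 57.168, so the balance reaches zero during payment 58.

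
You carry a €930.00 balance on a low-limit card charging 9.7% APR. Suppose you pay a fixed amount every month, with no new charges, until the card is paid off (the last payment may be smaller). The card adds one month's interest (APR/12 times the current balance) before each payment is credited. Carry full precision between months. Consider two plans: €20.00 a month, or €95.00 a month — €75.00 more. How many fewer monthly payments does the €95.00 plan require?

48 fewer payments

Monthly rate r = 9.7%/12 = 0.808333% = 0.00808333.
At €20.00/mo: n = ⌈−ln(1 − rB₀/P)/ln(1+r)⌉ = 59 payments (last €11.09); total interest = total paid − €930.00 = €241.09.
At €95.00/mo: 11 payments (last €22.84); total interest €42.84.
Payments saved = 59 − 11 = 48.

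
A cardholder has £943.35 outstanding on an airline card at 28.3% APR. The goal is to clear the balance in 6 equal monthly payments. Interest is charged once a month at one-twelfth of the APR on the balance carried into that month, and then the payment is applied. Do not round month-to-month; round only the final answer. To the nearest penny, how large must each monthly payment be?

£170.45

Monthly rate r = 28.3%/12 = 2.35833% = 0.0235833.
Level-payment amortization: P = B₀·r / (1 − (1+r)^(−n)) = 943.35·0.0235833 / (1 − 1.02358^(−6)).
Denominator 1 − (1+r)^(−6) = 0.130517661.
P = 22.2473 / 0.130517661 ≈ 170.45.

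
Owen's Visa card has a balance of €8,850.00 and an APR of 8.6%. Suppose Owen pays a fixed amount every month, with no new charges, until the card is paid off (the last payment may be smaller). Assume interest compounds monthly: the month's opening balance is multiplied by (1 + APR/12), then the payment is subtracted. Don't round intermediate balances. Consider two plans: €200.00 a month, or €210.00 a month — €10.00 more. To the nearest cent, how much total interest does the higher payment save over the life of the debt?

€109.08

Monthly rate r = 8.6%/12 = 0.716667% = 0.00716667.
At €200.00/mo: n = ⌈−ln(1 − rB₀/P)/ln(1+r)⌉ = 54 payments (last €83.21); total interest = total paid − €8,850.00 = €1,833.21.
At €210.00/mo: 51 payments (last €74.13); total interest €1,724.13.
Interest saved = €1,833.21 − €1,724.13 = €109.08.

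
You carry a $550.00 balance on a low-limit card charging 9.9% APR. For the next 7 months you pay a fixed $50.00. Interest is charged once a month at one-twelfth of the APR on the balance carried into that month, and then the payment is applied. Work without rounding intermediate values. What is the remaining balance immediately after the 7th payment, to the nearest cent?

$223.78

Monthly rate r = 9.9%/12 = 0.825% = 0.00825.
Each month: B ← B·(1+r) − $50.00.
Month 1: interest $4.54; balance after payment $504.54.
Month 2: interest $4.16; balance after payment $458.70.
Month 3: interest $3.78; balance after payment $412.48.
Month 4: interest $3.40; balance after payment $365.89.
Month 5: interest $3.02; balance after payment $318.91.
Month 6: interest $2.63; balance after payment $271.54.
Month 7: interest $2.24; balance after payment $223.78.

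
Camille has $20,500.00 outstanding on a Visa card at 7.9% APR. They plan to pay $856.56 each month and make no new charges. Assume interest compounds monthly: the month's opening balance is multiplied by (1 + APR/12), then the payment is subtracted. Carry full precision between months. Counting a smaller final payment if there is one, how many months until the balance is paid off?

27 months

Monthly rate r = 7.9%/12 = 0.658333% = 0.00658333.
Recurrence: B ← B·(1+r) − $856.56.
Month 1: interest $134.96; balance after payment $19,778.40.
Month 2: interest $130.21; balance after payment $19,052.05.
Closed form: n = −ln(1 − rB₀/P)/ln(1+r) = −ln(0.84244)/ln(1.00658) ≈ 26.129, so the balance reaches zero during payment 27.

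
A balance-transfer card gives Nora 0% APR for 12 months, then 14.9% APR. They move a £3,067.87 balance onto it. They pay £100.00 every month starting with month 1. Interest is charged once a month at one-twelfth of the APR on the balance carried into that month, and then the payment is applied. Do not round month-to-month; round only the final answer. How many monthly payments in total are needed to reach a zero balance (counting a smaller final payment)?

34 payments

Promo months 1–12 at r₀ = 0%/12 = 0; months 13+ at r₁ = 14.9%/12 = 0.0124167.
After month 12 (no interest yet): B = £3,067.87 − 12·£100.00 = £1,867.87.
Then at r₁ with £100.00/mo: n₂ = −ln(1 − r₁·B/P)/ln(1+r₁) ≈ 21.38 → 22 more payments.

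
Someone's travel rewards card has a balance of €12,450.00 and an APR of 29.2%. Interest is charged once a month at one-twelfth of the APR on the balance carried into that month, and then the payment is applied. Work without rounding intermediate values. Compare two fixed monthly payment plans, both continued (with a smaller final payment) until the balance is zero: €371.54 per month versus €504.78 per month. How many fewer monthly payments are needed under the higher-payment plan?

32 fewer payments

Monthly rate r = 29.2%/12 = 2.43333% = 0.0243333.
At €371.54/mo: n = ⌈−ln(1 − rB₀/P)/ln(1+r)⌉ = 71 payments (last €102.42); total interest = total paid − €12,450.00 = €13,660.22.
At €504.78/mo: 39 payments (last €65.79); total interest €6,797.43.
Payments saved = 71 − 39 = 32.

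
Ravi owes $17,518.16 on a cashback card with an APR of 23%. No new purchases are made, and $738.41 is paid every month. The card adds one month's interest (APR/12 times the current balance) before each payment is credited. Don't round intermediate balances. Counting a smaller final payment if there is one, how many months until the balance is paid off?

Monthly rate r = 23%/12 = 1.91667% = 0.0191667.
Recurrence: B ← B·(1+r) − $738.41.
Month 1: interest $335.76; balance after payment $17,115.51.
Month 2: interest $328.05; balance after payment $16,705.15.
Closed form: n = −ln(1 − rB₀/P)/ln(1+r) = −ln(0.54529)/ln(1.01917) ≈ 31.943, so the balance reaches zero during payment 32.

32 payments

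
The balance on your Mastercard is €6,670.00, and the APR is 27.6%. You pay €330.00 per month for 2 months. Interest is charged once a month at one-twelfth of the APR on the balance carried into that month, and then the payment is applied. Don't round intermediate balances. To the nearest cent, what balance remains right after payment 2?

€6,312.76

Monthly rate r = 27.6%/12 = 2.3% = 0.023.
Each month: B ← B·(1+r) − €330.00.
Month 1: interest €153.41; balance after payment €6,493.41.
Month 2: interest €149.35; balance after payment €6,312.76.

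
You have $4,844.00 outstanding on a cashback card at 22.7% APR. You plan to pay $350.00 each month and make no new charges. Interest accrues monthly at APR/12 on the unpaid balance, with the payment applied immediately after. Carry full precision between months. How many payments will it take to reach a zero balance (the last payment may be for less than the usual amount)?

17 months

Monthly rate r = 22.7%/12 = 1.89167% = 0.0189167.
Recurrence: B ← B·(1+r) − $350.00.
Month 1: interest $91.63; balance after payment $4,585.63.
Month 2: interest $86.74; balance after payment $4,322.38.
Closed form: n = −ln(1 − rB₀/P)/ln(1+r) = −ln(0.73819)/ln(1.01892) ≈ 16.198, so the balance reaches zero during payment 17.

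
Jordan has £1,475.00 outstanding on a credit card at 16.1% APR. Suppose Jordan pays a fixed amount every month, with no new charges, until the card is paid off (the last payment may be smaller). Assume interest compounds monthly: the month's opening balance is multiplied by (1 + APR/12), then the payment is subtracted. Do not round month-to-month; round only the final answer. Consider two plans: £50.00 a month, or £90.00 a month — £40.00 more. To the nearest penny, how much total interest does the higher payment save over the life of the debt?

Monthly rate r = 16.1%/12 = 1.34167% = 0.0134167.
At £50.00/mo: n = ⌈−ln(1 − rB₀/P)/ln(1+r)⌉ = 38 payments (last £40.27); total interest = total paid − £1,475.00 = £415.27.
At £90.00/mo: 19 payments (last £56.99); total interest £201.99.
Interest saved = £415.27 − £201.99 = £213.28.

£213.28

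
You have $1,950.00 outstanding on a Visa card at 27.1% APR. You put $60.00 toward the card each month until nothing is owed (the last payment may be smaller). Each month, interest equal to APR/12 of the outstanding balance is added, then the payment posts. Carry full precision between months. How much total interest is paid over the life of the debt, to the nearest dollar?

$1,608

Monthly rate r = 27.1%/12 = 2.25833% = 0.0225833.
Payoff takes n = ⌈−ln(1 − rB₀/P)/ln(1+r)⌉ = ⌈59.291⌉ = 60 payments; the last is $17.62.
Total paid = 59·$60.00 + $17.62 = $3,557.62.
Total interest = total paid − principal = $3,557.62 − $1,950.00 = $1,607.62.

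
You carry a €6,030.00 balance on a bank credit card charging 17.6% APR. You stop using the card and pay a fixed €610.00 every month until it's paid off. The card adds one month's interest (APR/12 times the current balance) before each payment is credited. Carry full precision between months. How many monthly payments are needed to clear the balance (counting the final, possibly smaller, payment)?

11 months

Monthly rate r = 17.6%/12 = 1.46667% = 0.0146667.
Recurrence: B ← B·(1+r) − €610.00.
Month 1: interest €88.44; balance after payment €5,508.44.
Month 2: interest €80.79; balance after payment €4,979.23.
Closed form: n = −ln(1 − rB₀/P)/ln(1+r) = −ln(0.85502)/ln(1.01467) ≈ 10.758, so the balance reaches zero during payment 11.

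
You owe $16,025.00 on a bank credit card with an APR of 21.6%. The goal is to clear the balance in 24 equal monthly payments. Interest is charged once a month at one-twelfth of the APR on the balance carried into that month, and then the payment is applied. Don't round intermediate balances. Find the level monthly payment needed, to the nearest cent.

$828.19

Monthly rate r = 21.6%/12 = 1.8% = 0.018.
Level-payment amortization: P = B₀·r / (1 − (1+r)^(−n)) = 16025.00·0.018 / (1 − 1.018^(−24)).
Denominator 1 − (1+r)^(−24) = 0.348291586.
P = 288.45 / 0.348291586 ≈ 828.19.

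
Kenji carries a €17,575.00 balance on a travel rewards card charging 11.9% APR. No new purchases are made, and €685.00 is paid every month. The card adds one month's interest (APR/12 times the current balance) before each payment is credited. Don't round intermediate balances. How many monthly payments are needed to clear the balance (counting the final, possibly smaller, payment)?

Monthly rate r = 11.9%/12 = 0.991667% = 0.00991667.
Recurrence: B ← B·(1+r) − €685.00.
Month 1: interest €174.29; balance after payment €17,064.29.
Month 2: interest €169.22; balance after payment €16,548.51.
Closed form: n = −ln(1 − rB₀/P)/ln(1+r) = −ln(0.74557)/ln(1.00992) ≈ 29.754, so the balance reaches zero during payment 30.

30 payments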